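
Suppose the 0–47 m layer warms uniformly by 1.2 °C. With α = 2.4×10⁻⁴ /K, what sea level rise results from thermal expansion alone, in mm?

Δh = αΔT·H = 2.4×10⁻⁴ × 1.2 × 47 = 0.013536 m

13.5 mm of thermosteric rise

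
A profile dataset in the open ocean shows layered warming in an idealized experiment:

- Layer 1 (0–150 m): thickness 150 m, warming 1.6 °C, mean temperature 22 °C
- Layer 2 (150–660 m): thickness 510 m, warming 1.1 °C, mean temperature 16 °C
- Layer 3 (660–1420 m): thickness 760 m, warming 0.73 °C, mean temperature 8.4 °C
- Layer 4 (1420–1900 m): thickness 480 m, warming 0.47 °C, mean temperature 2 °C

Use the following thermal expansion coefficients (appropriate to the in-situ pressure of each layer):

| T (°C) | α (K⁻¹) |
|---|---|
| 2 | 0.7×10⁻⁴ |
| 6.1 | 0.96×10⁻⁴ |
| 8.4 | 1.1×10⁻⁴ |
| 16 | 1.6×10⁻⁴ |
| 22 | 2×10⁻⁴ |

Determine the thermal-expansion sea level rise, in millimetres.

Layer 1 at 22 °C → α = 2×10⁻⁴ K⁻¹
Layer 2 at 16 °C → α = 1.6×10⁻⁴ K⁻¹
Layer 3 at 8.4 °C → α = 1.1×10⁻⁴ K⁻¹
Layer 4 at 2 °C → α = 0.7×10⁻⁴ K⁻¹
Layer 1: 1.6 × 2×10⁻⁴ × 150 = 0.04800 m
Layer 2: 510 × 1.1 × 1.6×10⁻⁴ = 0.08976 m
1.1×10⁻⁴ × 0.73 × 760 = 0.061028 m
Layer 4: 0.47 × 0.7×10⁻⁴ × 480 = 0.015792 m
Δh = 0.04800 + 0.08976 + 0.061028 + 0.015792 = 0.21458 m

Δh ≈ 215 mm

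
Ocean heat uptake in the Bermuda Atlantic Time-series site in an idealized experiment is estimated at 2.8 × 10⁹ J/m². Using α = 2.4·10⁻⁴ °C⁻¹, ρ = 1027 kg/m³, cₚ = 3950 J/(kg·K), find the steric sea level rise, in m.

0.166 m

Δh = αQ/(ρcₚ) = 2.4×10⁻⁴ × 2.8×10⁹ / (1027 × 3950) ≈ 0.16565 m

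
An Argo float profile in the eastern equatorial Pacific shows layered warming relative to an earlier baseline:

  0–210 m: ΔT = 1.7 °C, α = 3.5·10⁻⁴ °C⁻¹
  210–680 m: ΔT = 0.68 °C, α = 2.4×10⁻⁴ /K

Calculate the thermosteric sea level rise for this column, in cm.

Δh ≈ 20.2 cm

Layer 1: 1.7 × 210 × 3.5×10⁻⁴ = 0.12495 m
210–680 m: 2.4×10⁻⁴ × 0.68 × 470 = 0.076704 m
Δh = 0.12495 + 0.076704 = 0.201654 m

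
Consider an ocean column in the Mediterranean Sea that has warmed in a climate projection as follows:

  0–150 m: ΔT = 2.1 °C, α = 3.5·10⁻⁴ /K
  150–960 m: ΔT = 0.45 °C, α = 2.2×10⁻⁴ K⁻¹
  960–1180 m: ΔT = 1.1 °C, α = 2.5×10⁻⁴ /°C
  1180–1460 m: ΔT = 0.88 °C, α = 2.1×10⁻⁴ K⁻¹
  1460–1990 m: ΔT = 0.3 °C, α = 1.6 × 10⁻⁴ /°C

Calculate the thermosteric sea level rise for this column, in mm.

Layer 1: 2.1 × 3.5×10⁻⁴ × 150 = 0.11025 m
0.45 × 810 × 2.2×10⁻⁴ = 0.08019 m
1.1 × 2.5×10⁻⁴ × 220 = 0.06050 m
2.1×10⁻⁴ × 280 × 0.88 = 0.051744 m
0.3 × 1.6×10⁻⁴ × 530 = 0.02544 m
Δh = 0.11025 + 0.08019 + 0.06050 + 0.051744 + 0.02544 = 0.328124 m

Δh ≈ 330 mm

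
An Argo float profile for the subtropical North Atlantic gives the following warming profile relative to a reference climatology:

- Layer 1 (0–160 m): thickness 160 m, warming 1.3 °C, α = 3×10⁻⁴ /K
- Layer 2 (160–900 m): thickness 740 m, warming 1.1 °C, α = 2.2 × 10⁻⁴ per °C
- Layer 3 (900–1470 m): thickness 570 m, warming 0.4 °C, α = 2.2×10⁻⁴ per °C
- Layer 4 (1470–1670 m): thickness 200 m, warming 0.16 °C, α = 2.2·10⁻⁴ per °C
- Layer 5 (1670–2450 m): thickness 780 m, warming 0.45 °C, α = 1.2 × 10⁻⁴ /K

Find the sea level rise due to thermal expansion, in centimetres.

34 cm of thermosteric rise

160 × 1.3 × 3×10⁻⁴ = 0.06240 m
740 × 2.2×10⁻⁴ × 1.1 = 0.17908 m
0.4 × 570 × 2.2×10⁻⁴ = 0.05016 m
Layer 4: 200 × 0.16 × 2.2×10⁻⁴ = 0.00704 m
1670–2450 m: 1.2×10⁻⁴ × 780 × 0.45 = 0.04212 m
Δh = 0.06240 + 0.17908 + 0.05016 + 0.00704 + 0.04212 = 0.34080 m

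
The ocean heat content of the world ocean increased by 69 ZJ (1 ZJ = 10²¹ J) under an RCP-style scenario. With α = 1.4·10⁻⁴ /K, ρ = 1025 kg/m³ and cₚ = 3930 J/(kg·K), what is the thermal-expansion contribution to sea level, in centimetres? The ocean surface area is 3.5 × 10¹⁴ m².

Per unit area: Q = 69×10²¹ / (3.5×10¹⁴) ≈ 1.971×10⁸ J/m²
Δh = αQ/(ρcₚ) = 1.4×10⁻⁴ × 1.971×10⁸ / (1025 × 3930) ≈ 0.0068501 m

Δh = 0.685 cm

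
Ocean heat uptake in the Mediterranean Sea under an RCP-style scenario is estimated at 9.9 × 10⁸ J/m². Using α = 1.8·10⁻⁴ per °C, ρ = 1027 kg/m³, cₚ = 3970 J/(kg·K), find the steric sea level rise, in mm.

Δh = αQ/(ρcₚ) = 1.8×10⁻⁴ × 9.9×10⁸ / (1027 × 3970) ≈ 0.043707 m

Δh = 43.7 mm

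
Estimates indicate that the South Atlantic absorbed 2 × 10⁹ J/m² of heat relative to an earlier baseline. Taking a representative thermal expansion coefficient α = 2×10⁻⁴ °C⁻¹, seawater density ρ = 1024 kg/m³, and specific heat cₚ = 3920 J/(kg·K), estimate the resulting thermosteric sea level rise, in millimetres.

about 99.6 mm

Δh = αQ/(ρcₚ) = 2×10⁻⁴ × 2×10⁹ / (1024 × 3920) ≈ 0.099649 m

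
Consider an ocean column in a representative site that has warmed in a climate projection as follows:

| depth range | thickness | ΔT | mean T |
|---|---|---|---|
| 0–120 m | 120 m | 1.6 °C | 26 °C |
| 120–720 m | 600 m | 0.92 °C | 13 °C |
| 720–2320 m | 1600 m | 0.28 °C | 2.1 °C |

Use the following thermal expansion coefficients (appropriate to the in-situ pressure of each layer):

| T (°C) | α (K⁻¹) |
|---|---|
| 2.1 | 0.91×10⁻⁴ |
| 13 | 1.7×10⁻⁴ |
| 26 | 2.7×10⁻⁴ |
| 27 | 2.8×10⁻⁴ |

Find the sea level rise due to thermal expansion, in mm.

Δh ≈ 190 mm

Layer 1 at 26 °C → α = 2.7×10⁻⁴ K⁻¹
Layer 2 at 13 °C → α = 1.7×10⁻⁴ K⁻¹
Layer 3 at 2.1 °C → α = 0.91×10⁻⁴ K⁻¹
0–120 m: 2.7×10⁻⁴ × 1.6 × 120 = 0.05184 m
Layer 2: 1.7×10⁻⁴ × 0.92 × 600 = 0.09384 m
1600 × 0.91×10⁻⁴ × 0.28 = 0.040768 m
Δh = 0.05184 + 0.09384 + 0.040768 = 0.186448 m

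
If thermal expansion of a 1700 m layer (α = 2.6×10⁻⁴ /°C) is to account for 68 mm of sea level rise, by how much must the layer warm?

ΔT ≈ 0.154 °C

ΔT = Δh/(αH) = 0.068 / (2.6×10⁻⁴ × 1700) ≈ 0.1538 °C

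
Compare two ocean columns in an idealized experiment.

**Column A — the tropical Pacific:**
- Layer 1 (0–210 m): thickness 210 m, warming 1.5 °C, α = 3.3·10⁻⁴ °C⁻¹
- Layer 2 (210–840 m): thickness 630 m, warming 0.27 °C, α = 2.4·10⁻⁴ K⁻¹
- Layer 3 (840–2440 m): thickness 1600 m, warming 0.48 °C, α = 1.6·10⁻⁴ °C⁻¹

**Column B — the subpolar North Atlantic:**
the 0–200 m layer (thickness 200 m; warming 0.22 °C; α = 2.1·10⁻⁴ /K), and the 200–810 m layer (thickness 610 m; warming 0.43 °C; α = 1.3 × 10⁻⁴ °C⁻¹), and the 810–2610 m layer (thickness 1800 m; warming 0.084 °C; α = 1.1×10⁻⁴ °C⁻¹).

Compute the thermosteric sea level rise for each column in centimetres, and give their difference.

A: 26.8 cm; B: 6.00 cm; difference 20.8 cm

A 1.5 × 3.3×10⁻⁴ × 210 = 0.10395 m
A 630 × 2.4×10⁻⁴ × 0.27 = 0.040824 m
A 840–2440 m: 0.48 × 1600 × 1.6×10⁻⁴ = 0.12288 m
A total: 0.267654 m
B Layer 1: 0.22 × 200 × 2.1×10⁻⁴ = 0.00924 m
B Layer 2: 1.3×10⁻⁴ × 0.43 × 610 = 0.034099 m
B Layer 3: 0.084 × 1800 × 1.1×10⁻⁴ = 0.016632 m
B total: 0.059971 m
Difference: 0.267654 − 0.059971 = 0.207683 m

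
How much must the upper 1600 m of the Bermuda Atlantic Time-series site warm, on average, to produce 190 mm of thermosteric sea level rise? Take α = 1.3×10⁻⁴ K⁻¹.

about 0.91 K

ΔT = Δh/(αH) = 0.19 / (1.3×10⁻⁴ × 1600) ≈ 0.9135 K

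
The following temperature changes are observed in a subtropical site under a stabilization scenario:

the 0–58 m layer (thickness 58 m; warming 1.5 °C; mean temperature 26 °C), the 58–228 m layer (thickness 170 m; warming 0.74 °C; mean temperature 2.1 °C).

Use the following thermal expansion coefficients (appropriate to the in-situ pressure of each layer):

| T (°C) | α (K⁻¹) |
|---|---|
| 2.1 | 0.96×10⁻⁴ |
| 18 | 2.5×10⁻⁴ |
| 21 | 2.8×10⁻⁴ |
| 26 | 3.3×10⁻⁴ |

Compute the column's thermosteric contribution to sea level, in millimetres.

Δh = 40.8 mm

Layer 1 at 26 °C → α = 3.3×10⁻⁴ K⁻¹
Layer 2 at 2.1 °C → α = 0.96×10⁻⁴ K⁻¹
0–58 m: 1.5 × 3.3×10⁻⁴ × 58 = 0.02871 m
170 × 0.74 × 0.96×10⁻⁴ = 0.0120768 m
Δh = 0.02871 + 0.0120768 = 0.0407868 m ≈ 40.8 mm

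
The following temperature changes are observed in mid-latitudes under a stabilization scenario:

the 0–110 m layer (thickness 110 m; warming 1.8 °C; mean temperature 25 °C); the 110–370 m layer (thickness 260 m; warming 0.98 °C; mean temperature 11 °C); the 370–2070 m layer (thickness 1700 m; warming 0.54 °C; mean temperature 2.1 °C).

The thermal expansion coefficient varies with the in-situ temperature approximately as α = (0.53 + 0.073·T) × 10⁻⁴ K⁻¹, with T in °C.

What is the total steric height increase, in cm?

Layer 1: α = (0.53 + 0.073×25)×10⁻⁴ = 2.355×10⁻⁴ K⁻¹
Layer 2: α = (0.53 + 0.073×11)×10⁻⁴ = 1.333×10⁻⁴ K⁻¹
Layer 3: α = (0.53 + 0.073×2.1)×10⁻⁴ = 0.6833×10⁻⁴ K⁻¹
1.8 × 110 × 2.355×10⁻⁴ = 0.046629 m
Layer 2: 1.333×10⁻⁴ × 0.98 × 260 = 0.03396484 m
0.54 × 1700 × 0.6833×10⁻⁴ = 0.06272694 m
Δh = 0.046629 + 0.03396484 + 0.06272694 = 0.14332078 m ≈ 14 cm

14 cm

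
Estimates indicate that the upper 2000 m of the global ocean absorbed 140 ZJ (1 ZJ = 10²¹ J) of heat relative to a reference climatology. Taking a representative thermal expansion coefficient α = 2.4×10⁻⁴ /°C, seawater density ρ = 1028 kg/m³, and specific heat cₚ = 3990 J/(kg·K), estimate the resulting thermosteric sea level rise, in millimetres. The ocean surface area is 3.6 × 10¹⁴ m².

22.8 mm of thermosteric rise

Per unit area: Q = 140×10²¹ / (3.6×10¹⁴) ≈ 3.889×10⁸ J/m²
Δh = αQ/(ρcₚ) = 2.4×10⁻⁴ × 3.889×10⁸ / (1028 × 3990) ≈ 0.022755 m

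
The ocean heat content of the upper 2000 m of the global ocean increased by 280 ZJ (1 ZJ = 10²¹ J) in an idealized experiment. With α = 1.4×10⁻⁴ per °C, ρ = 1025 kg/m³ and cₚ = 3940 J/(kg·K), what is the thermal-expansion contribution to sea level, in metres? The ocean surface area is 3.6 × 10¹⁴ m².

Per unit area: Q = 280×10²¹ / (3.6×10¹⁴) ≈ 7.778×10⁸ J/m²
Δh = αQ/(ρcₚ) = 1.4×10⁻⁴ × 7.778×10⁸ / (1025 × 3940) ≈ 0.026963 m

Δh ≈ 0.0270 m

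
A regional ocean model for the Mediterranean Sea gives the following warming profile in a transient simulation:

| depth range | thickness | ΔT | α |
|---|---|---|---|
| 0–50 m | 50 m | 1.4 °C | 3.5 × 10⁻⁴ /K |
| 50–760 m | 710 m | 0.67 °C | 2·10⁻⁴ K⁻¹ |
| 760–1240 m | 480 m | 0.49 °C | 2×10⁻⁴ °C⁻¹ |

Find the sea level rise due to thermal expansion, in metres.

Layer 1: 1.4 × 50 × 3.5×10⁻⁴ = 0.02450 m
Layer 2: 2×10⁻⁴ × 710 × 0.67 = 0.09514 m
Layer 3: 2×10⁻⁴ × 480 × 0.49 = 0.04704 m
Δh = 0.02450 + 0.09514 + 0.04704 = 0.16668 m

0.17 m of thermosteric rise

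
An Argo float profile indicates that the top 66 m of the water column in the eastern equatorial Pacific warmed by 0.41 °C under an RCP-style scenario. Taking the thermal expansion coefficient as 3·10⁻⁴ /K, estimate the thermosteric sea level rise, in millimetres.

8.12 mm of thermosteric rise

Δh = αΔT·H = 3×10⁻⁴ × 0.41 × 66 = 0.008118 m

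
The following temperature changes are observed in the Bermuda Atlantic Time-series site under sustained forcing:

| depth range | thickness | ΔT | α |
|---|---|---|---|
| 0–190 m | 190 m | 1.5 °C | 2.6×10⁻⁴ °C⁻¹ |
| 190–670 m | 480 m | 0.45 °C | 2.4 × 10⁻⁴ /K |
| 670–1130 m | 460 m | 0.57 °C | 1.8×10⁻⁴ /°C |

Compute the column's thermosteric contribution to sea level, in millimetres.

Δh ≈ 173 mm

0–190 m: 2.6×10⁻⁴ × 1.5 × 190 = 0.07410 m
190–670 m: 2.4×10⁻⁴ × 480 × 0.45 = 0.05184 m
670–1130 m: 1.8×10⁻⁴ × 0.57 × 460 = 0.047196 m
Δh = 0.07410 + 0.05184 + 0.047196 = 0.173136 m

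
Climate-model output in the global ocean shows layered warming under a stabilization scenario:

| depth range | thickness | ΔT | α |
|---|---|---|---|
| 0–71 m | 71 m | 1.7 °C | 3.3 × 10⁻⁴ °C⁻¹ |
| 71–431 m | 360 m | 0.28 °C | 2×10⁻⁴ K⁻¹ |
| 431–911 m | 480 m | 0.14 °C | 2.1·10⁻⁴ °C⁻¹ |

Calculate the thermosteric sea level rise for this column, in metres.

0–71 m: 3.3×10⁻⁴ × 1.7 × 71 = 0.039831 m
71–431 m: 2×10⁻⁴ × 0.28 × 360 = 0.02016 m
431–911 m: 2.1×10⁻⁴ × 0.14 × 480 = 0.014112 m
Δh = 0.039831 + 0.02016 + 0.014112 = 0.074103 m

0.074 m of thermosteric rise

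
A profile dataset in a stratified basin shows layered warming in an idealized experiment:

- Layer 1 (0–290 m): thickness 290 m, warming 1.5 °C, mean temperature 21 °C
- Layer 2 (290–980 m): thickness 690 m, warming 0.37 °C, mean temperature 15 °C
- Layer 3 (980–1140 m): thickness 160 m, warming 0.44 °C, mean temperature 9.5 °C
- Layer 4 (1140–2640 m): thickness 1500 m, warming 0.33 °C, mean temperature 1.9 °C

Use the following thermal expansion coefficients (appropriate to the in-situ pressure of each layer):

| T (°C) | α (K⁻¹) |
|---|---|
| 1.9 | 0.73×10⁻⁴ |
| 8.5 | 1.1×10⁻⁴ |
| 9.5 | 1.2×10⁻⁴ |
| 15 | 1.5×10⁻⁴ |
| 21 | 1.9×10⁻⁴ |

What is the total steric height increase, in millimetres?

Layer 1 at 21 °C → α = 1.9×10⁻⁴ K⁻¹
Layer 2 at 15 °C → α = 1.5×10⁻⁴ K⁻¹
Layer 3 at 9.5 °C → α = 1.2×10⁻⁴ K⁻¹
Layer 4 at 1.9 °C → α = 0.73×10⁻⁴ K⁻¹
0–290 m: 290 × 1.9×10⁻⁴ × 1.5 = 0.08265 m
690 × 1.5×10⁻⁴ × 0.37 = 0.038295 m
160 × 1.2×10⁻⁴ × 0.44 = 0.008448 m
Layer 4: 0.73×10⁻⁴ × 1500 × 0.33 = 0.036135 m
Δh = 0.08265 + 0.038295 + 0.008448 + 0.036135 = 0.165528 m

Δh ≈ 166 mm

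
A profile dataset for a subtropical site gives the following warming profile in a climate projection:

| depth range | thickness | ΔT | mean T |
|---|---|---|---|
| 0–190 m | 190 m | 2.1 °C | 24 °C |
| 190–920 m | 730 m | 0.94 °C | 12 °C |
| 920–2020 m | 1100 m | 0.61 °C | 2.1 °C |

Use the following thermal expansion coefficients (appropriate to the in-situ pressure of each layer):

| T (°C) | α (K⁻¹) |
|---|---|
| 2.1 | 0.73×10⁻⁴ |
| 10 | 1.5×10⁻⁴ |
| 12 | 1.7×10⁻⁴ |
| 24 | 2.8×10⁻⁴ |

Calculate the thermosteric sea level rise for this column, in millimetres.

about 277 mm

Layer 1 at 24 °C → α = 2.8×10⁻⁴ K⁻¹
Layer 2 at 12 °C → α = 1.7×10⁻⁴ K⁻¹
Layer 3 at 2.1 °C → α = 0.73×10⁻⁴ K⁻¹
2.8×10⁻⁴ × 2.1 × 190 = 0.11172 m
1.7×10⁻⁴ × 0.94 × 730 = 0.116654 m
920–2020 m: 0.61 × 1100 × 0.73×10⁻⁴ = 0.048983 m
Δh = 0.11172 + 0.116654 + 0.048983 = 0.277357 m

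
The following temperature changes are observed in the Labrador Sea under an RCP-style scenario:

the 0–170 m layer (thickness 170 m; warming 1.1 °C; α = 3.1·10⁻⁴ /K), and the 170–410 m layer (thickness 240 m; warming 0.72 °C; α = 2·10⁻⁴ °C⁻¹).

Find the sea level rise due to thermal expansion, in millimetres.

170 × 3.1×10⁻⁴ × 1.1 = 0.05797 m
0.72 × 2×10⁻⁴ × 240 = 0.03456 m
Δh = 0.05797 + 0.03456 = 0.09253 m

92.5 mm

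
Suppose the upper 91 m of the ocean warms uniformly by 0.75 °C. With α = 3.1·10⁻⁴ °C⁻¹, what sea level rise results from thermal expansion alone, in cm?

Δh = αΔT·H = 3.1×10⁻⁴ × 0.75 × 91 = 0.0211575 m

2.1 cm of thermosteric rise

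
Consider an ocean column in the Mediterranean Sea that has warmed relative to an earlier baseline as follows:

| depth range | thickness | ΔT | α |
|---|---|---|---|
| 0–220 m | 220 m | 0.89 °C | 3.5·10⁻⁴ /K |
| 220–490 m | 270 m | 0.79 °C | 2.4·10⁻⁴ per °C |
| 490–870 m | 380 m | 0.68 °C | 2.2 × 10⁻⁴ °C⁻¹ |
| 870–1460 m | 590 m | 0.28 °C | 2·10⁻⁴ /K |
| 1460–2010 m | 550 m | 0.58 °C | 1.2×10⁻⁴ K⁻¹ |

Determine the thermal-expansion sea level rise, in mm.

Layer 1: 220 × 0.89 × 3.5×10⁻⁴ = 0.06853 m
270 × 0.79 × 2.4×10⁻⁴ = 0.051192 m
2.2×10⁻⁴ × 0.68 × 380 = 0.056848 m
870–1460 m: 0.28 × 2×10⁻⁴ × 590 = 0.03304 m
Layer 5: 550 × 0.58 × 1.2×10⁻⁴ = 0.03828 m
Δh = 0.06853 + 0.051192 + 0.056848 + 0.03304 + 0.03828 = 0.24789 m

248 mm of thermosteric rise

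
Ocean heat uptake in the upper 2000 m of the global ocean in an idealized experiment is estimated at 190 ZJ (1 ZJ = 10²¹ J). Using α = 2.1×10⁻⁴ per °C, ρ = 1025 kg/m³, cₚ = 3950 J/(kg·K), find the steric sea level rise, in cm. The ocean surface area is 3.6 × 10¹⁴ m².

Per unit area: Q = 190×10²¹ / (3.6×10¹⁴) ≈ 5.278×10⁸ J/m²
Δh = αQ/(ρcₚ) = 2.1×10⁻⁴ × 5.278×10⁸ / (1025 × 3950) ≈ 0.027376 m

2.74 cm of thermosteric rise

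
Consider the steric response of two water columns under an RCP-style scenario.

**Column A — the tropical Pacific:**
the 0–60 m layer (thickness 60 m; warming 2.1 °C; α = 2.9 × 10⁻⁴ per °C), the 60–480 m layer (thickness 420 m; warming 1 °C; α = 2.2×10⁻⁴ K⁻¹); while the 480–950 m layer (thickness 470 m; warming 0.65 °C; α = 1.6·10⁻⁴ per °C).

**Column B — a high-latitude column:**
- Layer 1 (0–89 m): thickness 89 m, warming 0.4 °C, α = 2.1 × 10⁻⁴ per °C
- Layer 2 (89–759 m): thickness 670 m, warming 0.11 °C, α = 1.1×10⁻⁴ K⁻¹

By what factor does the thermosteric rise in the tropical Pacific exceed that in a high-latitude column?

a factor of 11.4

A 2.9×10⁻⁴ × 2.1 × 60 = 0.03654 m
A 2.2×10⁻⁴ × 1 × 420 = 0.09240 m
A 1.6×10⁻⁴ × 0.65 × 470 = 0.04888 m
A total: 0.17782 m
B Layer 1: 89 × 2.1×10⁻⁴ × 0.4 = 0.007476 m
B 1.1×10⁻⁴ × 0.11 × 670 = 0.008107 m
B total: 0.015583 m
Ratio: 0.17782 / 0.015583 ≈ 11.41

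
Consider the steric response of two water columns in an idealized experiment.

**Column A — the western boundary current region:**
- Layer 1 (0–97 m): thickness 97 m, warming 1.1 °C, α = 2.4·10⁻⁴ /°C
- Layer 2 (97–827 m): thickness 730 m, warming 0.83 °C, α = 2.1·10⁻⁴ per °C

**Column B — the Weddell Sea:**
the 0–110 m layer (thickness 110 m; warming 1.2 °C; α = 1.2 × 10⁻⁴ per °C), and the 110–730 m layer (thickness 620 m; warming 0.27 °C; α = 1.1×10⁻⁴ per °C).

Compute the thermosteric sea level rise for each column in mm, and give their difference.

A 0–97 m: 2.4×10⁻⁴ × 1.1 × 97 = 0.025608 m
A 97–827 m: 2.1×10⁻⁴ × 0.83 × 730 = 0.127239 m
A total: 0.152847 m
B 1.2×10⁻⁴ × 110 × 1.2 = 0.01584 m
B 0.27 × 1.1×10⁻⁴ × 620 = 0.018414 m
B total: 0.034254 m
Difference: 0.152847 − 0.034254 = 0.118593 m

A: 150 mm; B: 34 mm; difference 120 mm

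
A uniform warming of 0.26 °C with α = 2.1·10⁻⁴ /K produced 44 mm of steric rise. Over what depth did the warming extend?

H = Δh/(αΔT) = 0.044 / (2.1×10⁻⁴ × 0.26) ≈ 805.9 m

810 m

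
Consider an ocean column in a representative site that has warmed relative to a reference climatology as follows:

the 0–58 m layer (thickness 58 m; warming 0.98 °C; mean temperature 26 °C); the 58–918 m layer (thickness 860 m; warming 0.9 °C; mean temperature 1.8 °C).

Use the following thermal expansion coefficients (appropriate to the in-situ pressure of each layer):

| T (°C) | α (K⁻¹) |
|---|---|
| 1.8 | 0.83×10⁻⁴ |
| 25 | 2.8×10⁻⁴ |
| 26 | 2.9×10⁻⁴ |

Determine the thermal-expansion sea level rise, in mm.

Δh = 81 mm

Layer 1 at 26 °C → α = 2.9×10⁻⁴ K⁻¹
Layer 2 at 1.8 °C → α = 0.83×10⁻⁴ K⁻¹
Layer 1: 0.98 × 58 × 2.9×10⁻⁴ = 0.0164836 m
Layer 2: 860 × 0.9 × 0.83×10⁻⁴ = 0.064242 m
Δh = 0.0164836 + 0.064242 = 0.0807256 m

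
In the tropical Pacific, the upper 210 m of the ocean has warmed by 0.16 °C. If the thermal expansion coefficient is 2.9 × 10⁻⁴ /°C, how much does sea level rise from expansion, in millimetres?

Δh = αΔT·H = 2.9×10⁻⁴ × 0.16 × 210 = 0.009744 m

about 9.7 mm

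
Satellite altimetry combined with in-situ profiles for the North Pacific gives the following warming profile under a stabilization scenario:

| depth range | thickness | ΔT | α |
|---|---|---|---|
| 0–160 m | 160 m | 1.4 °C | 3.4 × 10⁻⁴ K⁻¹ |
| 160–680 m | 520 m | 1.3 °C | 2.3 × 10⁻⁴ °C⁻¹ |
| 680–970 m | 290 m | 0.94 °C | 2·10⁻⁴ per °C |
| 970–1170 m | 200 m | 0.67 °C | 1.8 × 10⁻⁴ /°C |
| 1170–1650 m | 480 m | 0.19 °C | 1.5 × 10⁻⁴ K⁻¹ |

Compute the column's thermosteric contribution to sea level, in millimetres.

324 mm

Layer 1: 160 × 1.4 × 3.4×10⁻⁴ = 0.07616 m
Layer 2: 520 × 2.3×10⁻⁴ × 1.3 = 0.15548 m
2×10⁻⁴ × 290 × 0.94 = 0.05452 m
200 × 0.67 × 1.8×10⁻⁴ = 0.02412 m
0.19 × 480 × 1.5×10⁻⁴ = 0.01368 m
Δh = 0.07616 + 0.15548 + 0.05452 + 0.02412 + 0.01368 = 0.32396 m ≈ 324 mm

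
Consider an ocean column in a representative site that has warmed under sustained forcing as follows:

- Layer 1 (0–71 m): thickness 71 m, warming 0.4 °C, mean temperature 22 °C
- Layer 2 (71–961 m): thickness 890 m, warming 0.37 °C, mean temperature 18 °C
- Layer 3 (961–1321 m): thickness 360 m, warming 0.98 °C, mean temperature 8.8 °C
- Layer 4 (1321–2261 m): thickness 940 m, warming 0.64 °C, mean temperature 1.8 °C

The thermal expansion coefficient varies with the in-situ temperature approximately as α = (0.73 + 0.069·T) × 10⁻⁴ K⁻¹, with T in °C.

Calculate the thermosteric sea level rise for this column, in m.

0.170 m of thermosteric rise

Layer 1: α = (0.73 + 0.069×22)×10⁻⁴ = 2.248×10⁻⁴ K⁻¹
Layer 2: α = (0.73 + 0.069×18)×10⁻⁴ = 1.972×10⁻⁴ K⁻¹
Layer 3: α = (0.73 + 0.069×8.8)×10⁻⁴ = 1.3372×10⁻⁴ K⁻¹
Layer 4: α = (0.73 + 0.069×1.8)×10⁻⁴ = 0.8542×10⁻⁴ K⁻¹
Layer 1: 71 × 2.248×10⁻⁴ × 0.4 = 0.00638432 m
890 × 0.37 × 1.972×10⁻⁴ = 0.06493796 m
Layer 3: 360 × 0.98 × 1.3372×10⁻⁴ = 0.047176416 m
0.64 × 940 × 0.8542×10⁻⁴ = 0.051388672 m
Δh = 0.00638432 + 0.06493796 + 0.047176416 + 0.051388672 = 0.169887368 m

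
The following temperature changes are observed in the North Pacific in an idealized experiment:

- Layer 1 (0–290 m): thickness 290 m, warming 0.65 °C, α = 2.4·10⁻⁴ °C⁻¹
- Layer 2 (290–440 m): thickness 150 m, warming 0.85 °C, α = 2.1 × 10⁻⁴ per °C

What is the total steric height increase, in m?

about 0.0720 m

Layer 1: 0.65 × 2.4×10⁻⁴ × 290 = 0.04524 m
290–440 m: 2.1×10⁻⁴ × 150 × 0.85 = 0.026775 m
Δh = 0.04524 + 0.026775 = 0.072015 m ≈ 0.0720 m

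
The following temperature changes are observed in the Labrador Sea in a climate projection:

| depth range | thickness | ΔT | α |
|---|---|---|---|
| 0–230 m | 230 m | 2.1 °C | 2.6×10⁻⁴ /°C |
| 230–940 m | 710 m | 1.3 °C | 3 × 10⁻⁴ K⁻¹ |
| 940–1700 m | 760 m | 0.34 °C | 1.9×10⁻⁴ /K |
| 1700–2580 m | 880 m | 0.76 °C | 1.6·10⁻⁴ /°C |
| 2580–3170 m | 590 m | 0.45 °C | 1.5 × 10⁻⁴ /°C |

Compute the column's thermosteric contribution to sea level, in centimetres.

Δh ≈ 60 cm

Layer 1: 2.1 × 230 × 2.6×10⁻⁴ = 0.12558 m
230–940 m: 710 × 1.3 × 3×10⁻⁴ = 0.27690 m
1.9×10⁻⁴ × 760 × 0.34 = 0.049096 m
Layer 4: 0.76 × 880 × 1.6×10⁻⁴ = 0.107008 m
2580–3170 m: 590 × 0.45 × 1.5×10⁻⁴ = 0.039825 m
Δh = 0.12558 + 0.27690 + 0.049096 + 0.107008 + 0.039825 = 0.598409 m ≈ 60 cm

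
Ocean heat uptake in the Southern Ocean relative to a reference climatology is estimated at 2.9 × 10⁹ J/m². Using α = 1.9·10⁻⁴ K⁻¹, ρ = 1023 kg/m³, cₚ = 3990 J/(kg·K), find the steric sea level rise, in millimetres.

Δh = αQ/(ρcₚ) = 1.9×10⁻⁴ × 2.9×10⁹ / (1023 × 3990) ≈ 0.13499 m

about 135 mm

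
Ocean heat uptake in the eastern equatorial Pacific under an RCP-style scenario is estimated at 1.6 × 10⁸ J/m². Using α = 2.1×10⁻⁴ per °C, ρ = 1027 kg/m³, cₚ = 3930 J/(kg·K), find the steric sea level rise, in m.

Δh = αQ/(ρcₚ) = 2.1×10⁻⁴ × 1.6×10⁸ / (1027 × 3930) ≈ 0.0083248 m

Δh = 0.00832 m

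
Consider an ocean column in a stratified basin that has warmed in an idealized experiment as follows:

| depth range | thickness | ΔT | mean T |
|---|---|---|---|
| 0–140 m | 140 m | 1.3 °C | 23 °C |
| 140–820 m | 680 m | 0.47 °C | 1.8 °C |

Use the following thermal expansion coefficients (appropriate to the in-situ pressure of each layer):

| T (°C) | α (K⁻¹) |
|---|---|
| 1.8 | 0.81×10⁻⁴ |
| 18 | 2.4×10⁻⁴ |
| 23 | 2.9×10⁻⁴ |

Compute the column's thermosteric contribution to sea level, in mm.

about 78.7 mm

Layer 1 at 23 °C → α = 2.9×10⁻⁴ K⁻¹
Layer 2 at 1.8 °C → α = 0.81×10⁻⁴ K⁻¹
0–140 m: 1.3 × 140 × 2.9×10⁻⁴ = 0.05278 m
140–820 m: 680 × 0.47 × 0.81×10⁻⁴ = 0.0258876 m
Δh = 0.05278 + 0.0258876 = 0.0786676 m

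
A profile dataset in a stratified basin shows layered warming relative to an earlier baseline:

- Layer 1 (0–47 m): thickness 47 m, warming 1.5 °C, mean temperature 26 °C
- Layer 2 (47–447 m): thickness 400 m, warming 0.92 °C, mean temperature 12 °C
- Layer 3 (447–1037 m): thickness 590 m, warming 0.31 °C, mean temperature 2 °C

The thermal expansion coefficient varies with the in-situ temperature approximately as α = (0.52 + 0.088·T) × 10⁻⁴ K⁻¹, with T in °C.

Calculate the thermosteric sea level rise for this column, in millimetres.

90.5 mm

Layer 1: α = (0.52 + 0.088×26)×10⁻⁴ = 2.808×10⁻⁴ K⁻¹
Layer 2: α = (0.52 + 0.088×12)×10⁻⁴ = 1.576×10⁻⁴ K⁻¹
Layer 3: α = (0.52 + 0.088×2)×10⁻⁴ = 0.696×10⁻⁴ K⁻¹
1.5 × 2.808×10⁻⁴ × 47 = 0.0197964 m
400 × 1.576×10⁻⁴ × 0.92 = 0.0579968 m
447–1037 m: 590 × 0.696×10⁻⁴ × 0.31 = 0.01272984 m
Δh = 0.0197964 + 0.0579968 + 0.01272984 = 0.09052304 m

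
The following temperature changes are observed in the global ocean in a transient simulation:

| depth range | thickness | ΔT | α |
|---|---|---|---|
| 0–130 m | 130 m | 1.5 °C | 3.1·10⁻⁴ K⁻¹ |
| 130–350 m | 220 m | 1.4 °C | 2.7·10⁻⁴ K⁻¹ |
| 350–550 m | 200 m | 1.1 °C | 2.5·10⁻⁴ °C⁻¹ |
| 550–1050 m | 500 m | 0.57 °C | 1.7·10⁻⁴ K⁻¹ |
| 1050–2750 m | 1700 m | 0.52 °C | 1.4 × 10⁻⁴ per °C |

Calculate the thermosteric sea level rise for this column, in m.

1.5 × 3.1×10⁻⁴ × 130 = 0.06045 m
130–350 m: 220 × 2.7×10⁻⁴ × 1.4 = 0.08316 m
Layer 3: 200 × 2.5×10⁻⁴ × 1.1 = 0.05500 m
0.57 × 1.7×10⁻⁴ × 500 = 0.04845 m
Layer 5: 0.52 × 1.4×10⁻⁴ × 1700 = 0.12376 m
Δh = 0.06045 + 0.08316 + 0.05500 + 0.04845 + 0.12376 = 0.37082 m

Δh ≈ 0.37 m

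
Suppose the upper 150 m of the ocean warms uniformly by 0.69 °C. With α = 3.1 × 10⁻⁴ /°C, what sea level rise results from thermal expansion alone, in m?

Δh = αΔT·H = 3.1×10⁻⁴ × 0.69 × 150 = 0.032085 m

Δh ≈ 0.0321 m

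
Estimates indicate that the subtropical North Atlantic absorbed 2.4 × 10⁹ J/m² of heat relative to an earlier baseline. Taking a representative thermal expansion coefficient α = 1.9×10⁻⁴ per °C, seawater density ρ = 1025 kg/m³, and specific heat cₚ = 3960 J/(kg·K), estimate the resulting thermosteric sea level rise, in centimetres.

Δh = αQ/(ρcₚ) = 1.9×10⁻⁴ × 2.4×10⁹ / (1025 × 3960) ≈ 0.11234 m

11.2 cm of thermosteric rise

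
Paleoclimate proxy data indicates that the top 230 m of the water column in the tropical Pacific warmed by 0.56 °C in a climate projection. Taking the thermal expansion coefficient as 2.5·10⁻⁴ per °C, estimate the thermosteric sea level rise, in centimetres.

Δh = αΔT·H = 2.5×10⁻⁴ × 0.56 × 230 = 0.03220 m

about 3.22 cm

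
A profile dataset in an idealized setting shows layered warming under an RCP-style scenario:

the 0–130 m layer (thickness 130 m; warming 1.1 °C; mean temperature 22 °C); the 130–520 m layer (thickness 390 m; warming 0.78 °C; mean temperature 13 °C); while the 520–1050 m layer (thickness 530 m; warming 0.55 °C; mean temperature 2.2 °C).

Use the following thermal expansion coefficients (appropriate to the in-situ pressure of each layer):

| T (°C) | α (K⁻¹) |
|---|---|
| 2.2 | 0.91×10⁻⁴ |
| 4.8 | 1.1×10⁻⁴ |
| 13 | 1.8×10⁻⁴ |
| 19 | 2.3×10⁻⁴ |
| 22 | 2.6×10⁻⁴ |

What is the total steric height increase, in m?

Layer 1 at 22 °C → α = 2.6×10⁻⁴ K⁻¹
Layer 2 at 13 °C → α = 1.8×10⁻⁴ K⁻¹
Layer 3 at 2.2 °C → α = 0.91×10⁻⁴ K⁻¹
0–130 m: 130 × 2.6×10⁻⁴ × 1.1 = 0.03718 m
Layer 2: 0.78 × 1.8×10⁻⁴ × 390 = 0.054756 m
530 × 0.55 × 0.91×10⁻⁴ = 0.0265265 m
Δh = 0.03718 + 0.054756 + 0.0265265 = 0.1184625 m ≈ 0.12 m

0.12 m of thermosteric rise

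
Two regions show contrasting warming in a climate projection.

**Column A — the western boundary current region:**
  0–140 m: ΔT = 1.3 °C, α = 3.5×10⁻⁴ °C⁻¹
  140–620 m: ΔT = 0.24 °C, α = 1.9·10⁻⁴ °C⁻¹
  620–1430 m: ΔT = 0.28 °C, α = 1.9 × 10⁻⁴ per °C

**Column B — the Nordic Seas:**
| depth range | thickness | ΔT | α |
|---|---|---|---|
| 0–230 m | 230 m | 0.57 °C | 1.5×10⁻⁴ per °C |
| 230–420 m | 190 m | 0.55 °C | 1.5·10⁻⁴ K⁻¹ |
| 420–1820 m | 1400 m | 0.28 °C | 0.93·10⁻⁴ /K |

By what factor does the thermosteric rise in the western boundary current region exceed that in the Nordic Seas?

A 0–140 m: 3.5×10⁻⁴ × 140 × 1.3 = 0.06370 m
A Layer 2: 480 × 0.24 × 1.9×10⁻⁴ = 0.021888 m
A Layer 3: 810 × 0.28 × 1.9×10⁻⁴ = 0.043092 m
A total: 0.12868 m
B 1.5×10⁻⁴ × 0.57 × 230 = 0.019665 m
B 190 × 1.5×10⁻⁴ × 0.55 = 0.015675 m
B Layer 3: 0.28 × 0.93×10⁻⁴ × 1400 = 0.036456 m
B total: 0.071796 m
Ratio: 0.12868 / 0.071796 ≈ 1.792

a factor of 1.8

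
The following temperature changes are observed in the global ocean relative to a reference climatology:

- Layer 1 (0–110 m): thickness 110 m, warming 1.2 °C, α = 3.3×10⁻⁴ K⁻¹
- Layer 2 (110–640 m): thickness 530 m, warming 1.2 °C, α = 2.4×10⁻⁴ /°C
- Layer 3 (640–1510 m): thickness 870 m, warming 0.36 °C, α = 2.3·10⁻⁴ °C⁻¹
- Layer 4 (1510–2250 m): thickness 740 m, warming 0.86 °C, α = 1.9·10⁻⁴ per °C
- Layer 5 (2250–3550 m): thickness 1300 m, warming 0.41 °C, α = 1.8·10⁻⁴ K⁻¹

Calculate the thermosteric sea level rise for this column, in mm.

about 485 mm

0–110 m: 1.2 × 110 × 3.3×10⁻⁴ = 0.04356 m
2.4×10⁻⁴ × 1.2 × 530 = 0.15264 m
0.36 × 870 × 2.3×10⁻⁴ = 0.072036 m
740 × 1.9×10⁻⁴ × 0.86 = 0.120916 m
2250–3550 m: 1300 × 1.8×10⁻⁴ × 0.41 = 0.09594 m
Δh = 0.04356 + 0.15264 + 0.072036 + 0.120916 + 0.09594 = 0.485092 m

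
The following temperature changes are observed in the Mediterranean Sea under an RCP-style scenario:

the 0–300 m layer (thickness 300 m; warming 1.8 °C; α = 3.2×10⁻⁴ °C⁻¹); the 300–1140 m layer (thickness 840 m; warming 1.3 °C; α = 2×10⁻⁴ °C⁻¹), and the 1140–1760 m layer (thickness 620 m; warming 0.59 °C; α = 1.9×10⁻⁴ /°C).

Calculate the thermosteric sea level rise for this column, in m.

Layer 1: 3.2×10⁻⁴ × 300 × 1.8 = 0.17280 m
Layer 2: 2×10⁻⁴ × 840 × 1.3 = 0.21840 m
1.9×10⁻⁴ × 620 × 0.59 = 0.069502 m
Δh = 0.17280 + 0.21840 + 0.069502 = 0.460702 m

Δh = 0.461 m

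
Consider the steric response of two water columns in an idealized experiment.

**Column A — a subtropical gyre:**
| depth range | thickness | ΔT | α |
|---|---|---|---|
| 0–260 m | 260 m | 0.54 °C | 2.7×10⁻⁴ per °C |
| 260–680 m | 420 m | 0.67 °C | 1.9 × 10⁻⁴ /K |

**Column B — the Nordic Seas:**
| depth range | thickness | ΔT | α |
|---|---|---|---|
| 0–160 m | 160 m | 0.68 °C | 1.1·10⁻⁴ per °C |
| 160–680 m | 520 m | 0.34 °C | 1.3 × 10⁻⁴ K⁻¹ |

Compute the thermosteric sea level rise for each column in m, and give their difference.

A 0–260 m: 260 × 0.54 × 2.7×10⁻⁴ = 0.037908 m
A Layer 2: 0.67 × 1.9×10⁻⁴ × 420 = 0.053466 m
A total: 0.091374 m
B Layer 1: 160 × 0.68 × 1.1×10⁻⁴ = 0.011968 m
B 160–680 m: 1.3×10⁻⁴ × 0.34 × 520 = 0.022984 m
B total: 0.034952 m
Difference: 0.091374 − 0.034952 = 0.056422 m

A: 0.091 m; B: 0.035 m; difference 0.056 m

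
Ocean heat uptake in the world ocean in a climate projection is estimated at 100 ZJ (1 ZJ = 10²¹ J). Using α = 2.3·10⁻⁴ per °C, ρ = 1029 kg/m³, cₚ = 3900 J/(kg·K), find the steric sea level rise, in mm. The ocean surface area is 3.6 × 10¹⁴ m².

Per unit area: Q = 100×10²¹ / (3.6×10¹⁴) ≈ 2.778×10⁸ J/m²
Δh = αQ/(ρcₚ) = 2.3×10⁻⁴ × 2.778×10⁸ / (1029 × 3900) ≈ 0.015921 m

about 15.9 mm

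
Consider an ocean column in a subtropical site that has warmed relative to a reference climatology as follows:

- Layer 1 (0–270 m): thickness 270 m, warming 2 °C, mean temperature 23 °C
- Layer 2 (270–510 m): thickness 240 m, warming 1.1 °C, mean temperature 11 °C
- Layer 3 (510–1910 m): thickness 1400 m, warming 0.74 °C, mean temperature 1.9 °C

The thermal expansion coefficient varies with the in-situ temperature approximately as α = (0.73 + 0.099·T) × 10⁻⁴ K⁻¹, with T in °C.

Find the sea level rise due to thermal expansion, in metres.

0.31 m

Layer 1: α = (0.73 + 0.099×23)×10⁻⁴ = 3.007×10⁻⁴ K⁻¹
Layer 2: α = (0.73 + 0.099×11)×10⁻⁴ = 1.819×10⁻⁴ K⁻¹
Layer 3: α = (0.73 + 0.099×1.9)×10⁻⁴ = 0.9181×10⁻⁴ K⁻¹
2 × 3.007×10⁻⁴ × 270 = 0.162378 m
270–510 m: 1.1 × 240 × 1.819×10⁻⁴ = 0.0480216 m
1400 × 0.74 × 0.9181×10⁻⁴ = 0.09511516 m
Δh = 0.162378 + 0.0480216 + 0.09511516 = 0.30551476 m ≈ 0.31 m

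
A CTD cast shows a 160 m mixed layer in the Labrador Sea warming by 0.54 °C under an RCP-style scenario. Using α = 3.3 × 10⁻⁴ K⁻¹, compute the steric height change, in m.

0.029 m of thermosteric rise

Δh = αΔT·H = 3.3×10⁻⁴ × 0.54 × 160 = 0.028512 m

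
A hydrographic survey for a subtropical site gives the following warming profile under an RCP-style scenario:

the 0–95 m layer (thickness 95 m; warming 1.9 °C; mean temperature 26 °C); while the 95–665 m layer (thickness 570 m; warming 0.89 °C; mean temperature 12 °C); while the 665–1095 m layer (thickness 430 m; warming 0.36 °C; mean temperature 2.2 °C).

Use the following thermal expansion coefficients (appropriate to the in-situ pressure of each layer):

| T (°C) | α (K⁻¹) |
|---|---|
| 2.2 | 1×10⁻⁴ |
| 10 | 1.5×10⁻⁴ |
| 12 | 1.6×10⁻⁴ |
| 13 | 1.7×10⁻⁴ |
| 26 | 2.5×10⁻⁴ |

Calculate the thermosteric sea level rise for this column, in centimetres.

about 14.2 cm

Layer 1 at 26 °C → α = 2.5×10⁻⁴ K⁻¹
Layer 2 at 12 °C → α = 1.6×10⁻⁴ K⁻¹
Layer 3 at 2.2 °C → α = 1×10⁻⁴ K⁻¹
0–95 m: 2.5×10⁻⁴ × 95 × 1.9 = 0.045125 m
95–665 m: 1.6×10⁻⁴ × 0.89 × 570 = 0.081168 m
665–1095 m: 0.36 × 430 × 1×10⁻⁴ = 0.01548 m
Δh = 0.045125 + 0.081168 + 0.01548 = 0.141773 m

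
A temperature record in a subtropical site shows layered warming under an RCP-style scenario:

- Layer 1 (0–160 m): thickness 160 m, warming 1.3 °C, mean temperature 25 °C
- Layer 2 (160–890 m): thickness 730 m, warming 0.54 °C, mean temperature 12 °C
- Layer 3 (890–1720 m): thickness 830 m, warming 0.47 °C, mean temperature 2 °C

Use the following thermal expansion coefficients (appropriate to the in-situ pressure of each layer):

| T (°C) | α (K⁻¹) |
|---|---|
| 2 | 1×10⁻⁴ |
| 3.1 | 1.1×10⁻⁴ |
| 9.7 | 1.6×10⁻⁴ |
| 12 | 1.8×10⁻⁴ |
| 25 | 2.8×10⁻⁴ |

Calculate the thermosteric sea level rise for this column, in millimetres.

168 mm

Layer 1 at 25 °C → α = 2.8×10⁻⁴ K⁻¹
Layer 2 at 12 °C → α = 1.8×10⁻⁴ K⁻¹
Layer 3 at 2 °C → α = 1×10⁻⁴ K⁻¹
0–160 m: 160 × 1.3 × 2.8×10⁻⁴ = 0.05824 m
730 × 0.54 × 1.8×10⁻⁴ = 0.070956 m
830 × 1×10⁻⁴ × 0.47 = 0.03901 m
Δh = 0.05824 + 0.070956 + 0.03901 = 0.168206 m ≈ 168 mm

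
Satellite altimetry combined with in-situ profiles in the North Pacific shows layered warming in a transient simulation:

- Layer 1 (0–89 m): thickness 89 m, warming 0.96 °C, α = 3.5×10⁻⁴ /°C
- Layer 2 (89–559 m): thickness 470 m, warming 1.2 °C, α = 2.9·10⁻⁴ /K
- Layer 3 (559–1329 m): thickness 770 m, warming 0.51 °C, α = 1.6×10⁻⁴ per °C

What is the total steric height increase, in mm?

0.96 × 3.5×10⁻⁴ × 89 = 0.029904 m
470 × 1.2 × 2.9×10⁻⁴ = 0.16356 m
1.6×10⁻⁴ × 770 × 0.51 = 0.062832 m
Δh = 0.029904 + 0.16356 + 0.062832 = 0.256296 m

Δh = 256 mm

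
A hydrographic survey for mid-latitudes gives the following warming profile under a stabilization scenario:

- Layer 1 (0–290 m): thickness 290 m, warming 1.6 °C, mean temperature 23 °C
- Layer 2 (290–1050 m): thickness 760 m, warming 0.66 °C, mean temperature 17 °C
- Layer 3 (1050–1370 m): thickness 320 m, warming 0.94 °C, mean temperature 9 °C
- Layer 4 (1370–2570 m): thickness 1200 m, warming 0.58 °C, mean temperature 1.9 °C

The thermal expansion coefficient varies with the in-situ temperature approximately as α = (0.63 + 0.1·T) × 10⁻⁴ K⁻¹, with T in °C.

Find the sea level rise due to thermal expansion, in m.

about 0.356 m

Layer 1: α = (0.63 + 0.1×23)×10⁻⁴ = 2.93×10⁻⁴ K⁻¹
Layer 2: α = (0.63 + 0.1×17)×10⁻⁴ = 2.33×10⁻⁴ K⁻¹
Layer 3: α = (0.63 + 0.1×9)×10⁻⁴ = 1.53×10⁻⁴ K⁻¹
Layer 4: α = (0.63 + 0.1×1.9)×10⁻⁴ = 0.82×10⁻⁴ K⁻¹
Layer 1: 2.93×10⁻⁴ × 290 × 1.6 = 0.135952 m
Layer 2: 760 × 0.66 × 2.33×10⁻⁴ = 0.1168728 m
1050–1370 m: 1.53×10⁻⁴ × 0.94 × 320 = 0.0460224 m
1370–2570 m: 1200 × 0.58 × 0.82×10⁻⁴ = 0.057072 m
Δh = 0.135952 + 0.1168728 + 0.0460224 + 0.057072 = 0.3559192 m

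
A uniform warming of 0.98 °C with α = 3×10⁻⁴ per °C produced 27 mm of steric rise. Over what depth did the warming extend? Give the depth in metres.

H = Δh/(αΔT) = 0.027 / (3×10⁻⁴ × 0.98) ≈ 91.84 m

91.8 m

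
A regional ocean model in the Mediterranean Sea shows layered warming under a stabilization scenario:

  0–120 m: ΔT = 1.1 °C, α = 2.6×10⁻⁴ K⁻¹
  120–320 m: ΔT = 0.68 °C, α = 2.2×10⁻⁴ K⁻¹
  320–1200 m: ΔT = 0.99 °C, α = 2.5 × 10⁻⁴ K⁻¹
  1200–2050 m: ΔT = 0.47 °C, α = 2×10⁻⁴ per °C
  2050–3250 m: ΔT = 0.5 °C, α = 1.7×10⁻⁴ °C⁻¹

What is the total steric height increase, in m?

Layer 1: 120 × 2.6×10⁻⁴ × 1.1 = 0.03432 m
0.68 × 200 × 2.2×10⁻⁴ = 0.02992 m
320–1200 m: 880 × 0.99 × 2.5×10⁻⁴ = 0.21780 m
1200–2050 m: 0.47 × 2×10⁻⁴ × 850 = 0.07990 m
Layer 5: 0.5 × 1.7×10⁻⁴ × 1200 = 0.10200 m
Δh = 0.03432 + 0.02992 + 0.21780 + 0.07990 + 0.10200 = 0.46394 m

0.464 m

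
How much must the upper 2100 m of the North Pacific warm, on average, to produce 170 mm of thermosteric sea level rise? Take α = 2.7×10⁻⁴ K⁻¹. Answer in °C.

ΔT = Δh/(αH) = 0.17 / (2.7×10⁻⁴ × 2100) ≈ 0.2998 °C

ΔT ≈ 0.300 °C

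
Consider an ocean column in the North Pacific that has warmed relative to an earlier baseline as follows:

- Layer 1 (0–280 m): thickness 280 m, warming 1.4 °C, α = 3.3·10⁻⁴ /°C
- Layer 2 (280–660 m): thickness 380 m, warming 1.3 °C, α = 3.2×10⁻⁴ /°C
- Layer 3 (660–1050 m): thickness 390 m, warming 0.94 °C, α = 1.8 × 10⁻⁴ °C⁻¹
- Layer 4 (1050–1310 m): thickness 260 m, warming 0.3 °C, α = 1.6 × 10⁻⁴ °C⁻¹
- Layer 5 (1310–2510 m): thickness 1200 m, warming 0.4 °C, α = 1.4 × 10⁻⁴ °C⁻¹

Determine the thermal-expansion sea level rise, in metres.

0.433 m

Layer 1: 1.4 × 3.3×10⁻⁴ × 280 = 0.12936 m
380 × 3.2×10⁻⁴ × 1.3 = 0.15808 m
Layer 3: 1.8×10⁻⁴ × 390 × 0.94 = 0.065988 m
1050–1310 m: 1.6×10⁻⁴ × 0.3 × 260 = 0.01248 m
1310–2510 m: 0.4 × 1200 × 1.4×10⁻⁴ = 0.06720 m
Δh = 0.12936 + 0.15808 + 0.065988 + 0.01248 + 0.06720 = 0.433108 m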